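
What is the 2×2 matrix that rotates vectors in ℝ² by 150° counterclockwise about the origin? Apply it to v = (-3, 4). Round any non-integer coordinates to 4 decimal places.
R = [[-√3/2, -1/2], [1/2, -√3/2]]; R·v = (0.5981, -4.9641)

A counterclockwise rotation by angle θ in ℝ² has matrix R(θ) = [[cos θ, -sin θ], [sin θ, cos θ]].
For θ = 150°: cos θ = -√3/2, sin θ = 1/2.
R(150°) = [[-√3/2, -1/2], [1/2, -√3/2]].
R·v = [-√3/2·-3 + (-1/2)·4, 1/2·-3 + -√3/2·4] = (0.5981, -4.9641).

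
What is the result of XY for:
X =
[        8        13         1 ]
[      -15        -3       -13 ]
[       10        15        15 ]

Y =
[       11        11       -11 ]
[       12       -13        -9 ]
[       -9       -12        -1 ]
XY =
[      235       -93      -206 ]
[      -84        30       205 ]
[      155      -265      -260 ]

Matrix multiplication: (XY)[i][j] = sum over k of X[i][k] * Y[k][j].
  (XY)[0][0] = (8)*(11) + (13)*(12) + (1)*(-9) = 235
  (XY)[0][1] = (8)*(11) + (13)*(-13) + (1)*(-12) = -93
  (XY)[0][2] = (8)*(-11) + (13)*(-9) + (1)*(-1) = -206
  (XY)[1][0] = (-15)*(11) + (-3)*(12) + (-13)*(-9) = -84
  (XY)[1][1] = (-15)*(11) + (-3)*(-13) + (-13)*(-12) = 30
  (XY)[1][2] = (-15)*(-11) + (-3)*(-9) + (-13)*(-1) = 205
  (XY)[2][0] = (10)*(11) + (15)*(12) + (15)*(-9) = 155
  (XY)[2][1] = (10)*(11) + (15)*(-13) + (15)*(-12) = -265
  (XY)[2][2] = (10)*(-11) + (15)*(-9) + (15)*(-1) = -260
XY =
[      235       -93      -206 ]
[      -84        30       205 ]
[      155      -265      -260 ]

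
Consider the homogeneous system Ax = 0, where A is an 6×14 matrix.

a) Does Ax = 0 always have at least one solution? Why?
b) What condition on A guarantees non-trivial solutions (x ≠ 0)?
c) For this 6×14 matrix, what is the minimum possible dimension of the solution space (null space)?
a) Yes, x = 0 is always a solution. b) When A has linearly dependent columns (rank < n). c) Minimum nullity = 8.

a) x = 0 satisfies A·0 = 0, so the zero vector is always a solution.
b) Non-trivial solutions exist iff the columns of A are linearly dependent, equivalently rank(A) < n (the number of columns).
c) By rank-nullity, rank(A) + nullity(A) = n = 14. Since A has only 6 rows, rank(A) ≤ 6, so nullity(A) ≥ 14 - 6 = 8.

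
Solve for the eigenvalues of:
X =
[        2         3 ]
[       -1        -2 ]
λ = -1, 1

Solve det(X - λI) = 0. For a 2×2 matrix the characteristic equation is λ² - (trace)λ + det = 0.
trace(X) = a + d = 2 - 2 = 0.
det(X) = a*d - b*c = (2)*(-2) - (3)*(-1) = -4 + 3 = -1.
Characteristic equation: λ² - (0)λ + (-1) = 0.
Discriminant = (0)² - 4*(-1) = 0 + 4 = 4.
λ = (0 ± √4) / 2 = (0 ± 2) / 2 = -1, 1.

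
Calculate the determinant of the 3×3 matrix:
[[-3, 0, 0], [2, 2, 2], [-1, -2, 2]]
-24

Expansion along first row:
det = -3·det([[2,2],[-2,2]]) - 0·det([[2,2],[-1,2]]) + 0·det([[2,2],[-1,-2]])
    = -3·(2·2 - 2·-2) - 0·(2·2 - 2·-1) + 0·(2·-2 - 2·-1)
    = -3·8 - 0·6 + 0·-2
    = -24 + 0 + 0 = -24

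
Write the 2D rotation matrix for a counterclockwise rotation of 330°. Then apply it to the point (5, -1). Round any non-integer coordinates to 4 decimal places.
R = [[√3/2, 1/2], [-1/2, √3/2]]; R·(5, -1) = (3.8301, -3.3660)

Rotation matrix formula: R(θ) = [[cos θ, -sin θ], [sin θ, cos θ]]
For θ = 330°:
cos(330°) = √3/2
sin(330°) = -1/2
R = [[√3/2, 1/2], [-1/2, √3/2]]
Apply to (5, -1): [√3/2·5 + (1/2)·-1, -1/2·5 + √3/2·-1] = (3.8301, -3.3660)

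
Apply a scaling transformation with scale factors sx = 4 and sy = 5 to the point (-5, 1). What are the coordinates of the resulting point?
(-20, 5)

Scaling matrix:
[[4, 0], [0, 5]]
Result: (-5 × 4, 1 × 5) = (-20, 5)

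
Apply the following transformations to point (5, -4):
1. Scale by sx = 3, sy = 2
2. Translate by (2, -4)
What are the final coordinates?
(17, -12)

Step 1: Scale (5, -4) by (sx, sy) = (3, 2) → (15, -8)
Step 2: Translate by (2, -4) → (17, -12)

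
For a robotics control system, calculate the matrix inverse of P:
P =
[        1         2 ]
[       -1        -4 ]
det(P) = -2
P⁻¹ =
[        2         1 ]
[     -1/2      -1/2 ]

For a 2×2 matrix P = [[a, b], [c, d]] with det(P) ≠ 0, P⁻¹ = (1/det(P)) * [[d, -b], [-c, a]].
det(P) = (1)*(-4) - (2)*(-1) = -4 + 2 = -2.
P⁻¹ = (1/-2) * [[-4, -2], [1, 1]].
Dividing each entry by -2 and reducing:
P⁻¹ =
[        2         1 ]
[     -1/2      -1/2 ]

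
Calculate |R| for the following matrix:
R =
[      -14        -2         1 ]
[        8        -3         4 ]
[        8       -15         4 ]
det(R) = -768

Expand along row 0 (cofactor expansion): det(R) = a*(e*i - f*h) - b*(d*i - f*g) + c*(d*h - e*g), where the 3×3 is [[a, b, c], [d, e, f], [g, h, i]].
Minor M_00 = (-3)*(4) - (4)*(-15) = -12 + 60 = 48.
Minor M_01 = (8)*(4) - (4)*(8) = 32 - 32 = 0.
Minor M_02 = (8)*(-15) - (-3)*(8) = -120 + 24 = -96.
det(R) = (-14)*(48) - (-2)*(0) + (1)*(-96) = -672 + 0 - 96 = -768.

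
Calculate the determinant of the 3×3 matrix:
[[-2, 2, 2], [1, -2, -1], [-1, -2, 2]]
2

Expansion along first row:
det = -2·det([[-2,-1],[-2,2]]) - 2·det([[1,-1],[-1,2]]) + 2·det([[1,-2],[-1,-2]])
    = -2·(-2·2 - -1·-2) - 2·(1·2 - -1·-1) + 2·(1·-2 - -2·-1)
    = -2·-6 - 2·1 + 2·-4
    = 12 + -2 + -8 = 2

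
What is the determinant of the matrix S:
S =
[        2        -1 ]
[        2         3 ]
det(S) = 8

For a 2×2 matrix [[a, b], [c, d]], det = a*d - b*c.
det(S) = (2)*(3) - (-1)*(2) = 6 + 2 = 8.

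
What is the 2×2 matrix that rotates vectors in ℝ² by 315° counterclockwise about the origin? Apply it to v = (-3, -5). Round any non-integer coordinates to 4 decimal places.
R = [[√2/2, √2/2], [-√2/2, √2/2]]; R·v = (-5.6569, -1.4142)

A counterclockwise rotation by angle θ in ℝ² has matrix R(θ) = [[cos θ, -sin θ], [sin θ, cos θ]].
For θ = 315°: cos θ = √2/2, sin θ = -√2/2.
R(315°) = [[√2/2, √2/2], [-√2/2, √2/2]].
R·v = [√2/2·-3 + (√2/2)·-5, -√2/2·-3 + √2/2·-5] = (-5.6569, -1.4142).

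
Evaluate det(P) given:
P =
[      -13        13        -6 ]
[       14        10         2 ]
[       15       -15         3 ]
det(P) = 1224

Expand along row 0 (cofactor expansion): det(P) = a*(e*i - f*h) - b*(d*i - f*g) + c*(d*h - e*g), where the 3×3 is [[a, b, c], [d, e, f], [g, h, i]].
Minor M_00 = (10)*(3) - (2)*(-15) = 30 + 30 = 60.
Minor M_01 = (14)*(3) - (2)*(15) = 42 - 30 = 12.
Minor M_02 = (14)*(-15) - (10)*(15) = -210 - 150 = -360.
det(P) = (-13)*(60) - (13)*(12) + (-6)*(-360) = -780 - 156 + 2160 = 1224.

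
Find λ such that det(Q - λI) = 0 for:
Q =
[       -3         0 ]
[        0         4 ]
λ = -3, 4

Solve det(Q - λI) = 0. For a 2×2 matrix the characteristic equation is λ² - (trace)λ + det = 0.
trace(Q) = a + d = -3 + 4 = 1.
det(Q) = a*d - b*c = (-3)*(4) - (0)*(0) = -12 - 0 = -12.
Characteristic equation: λ² - (1)λ + (-12) = 0.
Discriminant = (1)² - 4*(-12) = 1 + 48 = 49.
λ = (1 ± √49) / 2 = (1 ± 7) / 2 = -3, 4.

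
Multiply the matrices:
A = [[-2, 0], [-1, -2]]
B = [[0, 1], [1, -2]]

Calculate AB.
[[0, -2], [-2, 3]]

Each entry (i,j) of AB = sum over k of A[i][k]*B[k][j].
(AB)[0][0] = (-2)*(0) + (0)*(1) = 0
(AB)[0][1] = (-2)*(1) + (0)*(-2) = -2
(AB)[1][0] = (-1)*(0) + (-2)*(1) = -2
(AB)[1][1] = (-1)*(1) + (-2)*(-2) = 3
AB = [[0, -2], [-2, 3]]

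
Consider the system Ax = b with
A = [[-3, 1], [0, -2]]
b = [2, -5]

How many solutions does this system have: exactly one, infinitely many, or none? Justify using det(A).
Exactly one solution

Compute det(A) = (-3)*(-2) - (1)*(0) = 6.
Because det(A) ≠ 0, A is invertible and Ax = b has a unique solution for every b (here x = A⁻¹ b).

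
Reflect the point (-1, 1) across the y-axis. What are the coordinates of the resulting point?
(1, 1)

Reflection across y-axis: (-1, 1) → (1, 1)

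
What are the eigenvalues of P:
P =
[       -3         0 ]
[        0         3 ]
λ = -3, 3

Solve det(P - λI) = 0. For a 2×2 matrix the characteristic equation is λ² - (trace)λ + det = 0.
trace(P) = a + d = -3 + 3 = 0.
det(P) = a*d - b*c = (-3)*(3) - (0)*(0) = -9 - 0 = -9.
Characteristic equation: λ² - (0)λ + (-9) = 0.
Discriminant = (0)² - 4*(-9) = 0 + 36 = 36.
λ = (0 ± √36) / 2 = (0 ± 6) / 2 = -3, 3.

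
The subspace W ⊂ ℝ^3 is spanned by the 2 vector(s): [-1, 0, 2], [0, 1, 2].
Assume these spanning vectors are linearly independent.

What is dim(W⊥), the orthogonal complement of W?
dim(W⊥) = 1

For any subspace W of ℝ^n, dim(W) + dim(W⊥) = n (the whole-space dimension).
Here the given 2 vectors are linearly independent, so dim(W) = 2.
Thus dim(W⊥) = n - dim(W) = 3 - 2 = 1.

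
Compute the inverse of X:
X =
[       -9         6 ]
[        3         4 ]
det(X) = -54
X⁻¹ =
[    -2/27       1/9 ]
[     1/18       1/6 ]

For a 2×2 matrix X = [[a, b], [c, d]] with det(X) ≠ 0, X⁻¹ = (1/det(X)) * [[d, -b], [-c, a]].
det(X) = (-9)*(4) - (6)*(3) = -36 - 18 = -54.
X⁻¹ = (1/-54) * [[4, -6], [-3, -9]].
Dividing each entry by -54 and reducing:
X⁻¹ =
[    -2/27       1/9 ]
[     1/18       1/6 ]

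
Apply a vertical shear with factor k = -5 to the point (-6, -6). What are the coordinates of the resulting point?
(-6, 24)

Shear matrix for vertical shear with factor k = -5:
[[1, 0], [-5, 1]]
Result: (-6, -6) → (-6, 24)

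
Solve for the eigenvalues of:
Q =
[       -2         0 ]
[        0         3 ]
λ = -2, 3

Solve det(Q - λI) = 0. For a 2×2 matrix the characteristic equation is λ² - (trace)λ + det = 0.
trace(Q) = a + d = -2 + 3 = 1.
det(Q) = a*d - b*c = (-2)*(3) - (0)*(0) = -6 - 0 = -6.
Characteristic equation: λ² - (1)λ + (-6) = 0.
Discriminant = (1)² - 4*(-6) = 1 + 24 = 25.
λ = (1 ± √25) / 2 = (1 ± 5) / 2 = -2, 3.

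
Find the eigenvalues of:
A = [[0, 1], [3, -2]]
λ = -3, 1

Solve det(A - λI) = 0. For a 2×2 matrix this is λ² - (trace)λ + det = 0.
trace(A) = 0 - 2 = -2.
det(A) = (0)*(-2) - (1)*(3) = 0 - 3 = -3.
Characteristic equation: λ² - (-2)λ + (-3) = 0.
Discriminant: (-2)² - 4*(-3) = 4 + 12 = 16.
Roots: λ = (-2 ± √16) / 2 = -3, 1.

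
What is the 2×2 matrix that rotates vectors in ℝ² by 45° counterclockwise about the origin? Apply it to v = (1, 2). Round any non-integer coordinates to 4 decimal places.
R = [[√2/2, -√2/2], [√2/2, √2/2]]; R·v = (-0.7071, 2.1213)

A counterclockwise rotation by angle θ in ℝ² has matrix R(θ) = [[cos θ, -sin θ], [sin θ, cos θ]].
For θ = 45°: cos θ = √2/2, sin θ = √2/2.
R(45°) = [[√2/2, -√2/2], [√2/2, √2/2]].
R·v = [√2/2·1 + (-√2/2)·2, √2/2·1 + √2/2·2] = (-0.7071, 2.1213).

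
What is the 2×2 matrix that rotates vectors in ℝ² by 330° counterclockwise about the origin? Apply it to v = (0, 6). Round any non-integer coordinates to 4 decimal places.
R = [[√3/2, 1/2], [-1/2, √3/2]]; R·v = (3.0000, 5.1962)

A counterclockwise rotation by angle θ in ℝ² has matrix R(θ) = [[cos θ, -sin θ], [sin θ, cos θ]].
For θ = 330°: cos θ = √3/2, sin θ = -1/2.
R(330°) = [[√3/2, 1/2], [-1/2, √3/2]].
R·v = [√3/2·0 + (1/2)·6, -1/2·0 + √3/2·6] = (3.0000, 5.1962).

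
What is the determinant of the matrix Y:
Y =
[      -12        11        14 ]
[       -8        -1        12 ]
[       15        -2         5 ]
det(Y) = 2626

Expand along row 0 (cofactor expansion): det(Y) = a*(e*i - f*h) - b*(d*i - f*g) + c*(d*h - e*g), where the 3×3 is [[a, b, c], [d, e, f], [g, h, i]].
Minor M_00 = (-1)*(5) - (12)*(-2) = -5 + 24 = 19.
Minor M_01 = (-8)*(5) - (12)*(15) = -40 - 180 = -220.
Minor M_02 = (-8)*(-2) - (-1)*(15) = 16 + 15 = 31.
det(Y) = (-12)*(19) - (11)*(-220) + (14)*(31) = -228 + 2420 + 434 = 2626.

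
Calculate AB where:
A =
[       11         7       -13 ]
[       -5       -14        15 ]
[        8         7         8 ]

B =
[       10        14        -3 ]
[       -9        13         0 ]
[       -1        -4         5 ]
AB =
[       60       297       -98 ]
[       61      -312        90 ]
[        9       171        16 ]

Matrix multiplication: (AB)[i][j] = sum over k of A[i][k] * B[k][j].
  (AB)[0][0] = (11)*(10) + (7)*(-9) + (-13)*(-1) = 60
  (AB)[0][1] = (11)*(14) + (7)*(13) + (-13)*(-4) = 297
  (AB)[0][2] = (11)*(-3) + (7)*(0) + (-13)*(5) = -98
  (AB)[1][0] = (-5)*(10) + (-14)*(-9) + (15)*(-1) = 61
  (AB)[1][1] = (-5)*(14) + (-14)*(13) + (15)*(-4) = -312
  (AB)[1][2] = (-5)*(-3) + (-14)*(0) + (15)*(5) = 90
  (AB)[2][0] = (8)*(10) + (7)*(-9) + (8)*(-1) = 9
  (AB)[2][1] = (8)*(14) + (7)*(13) + (8)*(-4) = 171
  (AB)[2][2] = (8)*(-3) + (7)*(0) + (8)*(5) = 16
AB =
[       60       297       -98 ]
[       61      -312        90 ]
[        9       171        16 ]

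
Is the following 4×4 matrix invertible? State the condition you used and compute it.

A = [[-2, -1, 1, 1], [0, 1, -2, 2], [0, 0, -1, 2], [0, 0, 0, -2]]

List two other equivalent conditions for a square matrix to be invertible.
Yes, invertible; det(A) = -4 ≠ 0. Equivalent conditions: rank(A) = 4; Ax = 0 has only the trivial solution; 0 is not an eigenvalue; the columns of A are linearly independent.

To check invertibility, compute det(A).
The given matrix is triangular, so det(A) equals the product of its diagonal entries = -4 ≠ 0.
Since det(A) ≠ 0, A is invertible.
Equivalent conditions for a square matrix A to be invertible:
- rank(A) = 4 (full rank).
- The homogeneous system Ax = 0 has only the trivial solution x = 0.
- 0 is not an eigenvalue of A.
- The columns (equivalently rows) of A are linearly independent.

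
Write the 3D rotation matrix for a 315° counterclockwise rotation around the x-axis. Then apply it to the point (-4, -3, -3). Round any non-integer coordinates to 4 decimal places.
R = [[1, 0, 0], [0, √2/2, √2/2], [0, -√2/2, √2/2]]; R·(-4, -3, -3) = (-4.0000, -4.2426, 0.0000)

Rotation matrix for 315° around x-axis:
cos(315°) = √2/2, sin(315°) = -√2/2
R = [[1, 0, 0], [0, √2/2, √2/2], [0, -√2/2, √2/2]]
Apply to (-4, -3, -3): R·[-4, -3, -3]ᵀ = (-4.0000, -4.2426, 0.0000)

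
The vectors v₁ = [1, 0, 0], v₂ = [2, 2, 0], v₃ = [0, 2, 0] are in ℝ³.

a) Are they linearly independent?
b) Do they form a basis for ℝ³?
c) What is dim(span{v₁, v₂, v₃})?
Not independent, not a basis, dim(span) = 2

Check whether v₃ can be written as a linear combination of v₁ and v₂.
v₃ = (-2)·v₁ + (1)·v₂ = [0, 2, 0], so the three vectors are linearly dependent.
Thus they do not form a basis for ℝ³, and dim(span{v₁, v₂, v₃}) = 2 (spanned by v₁ and v₂).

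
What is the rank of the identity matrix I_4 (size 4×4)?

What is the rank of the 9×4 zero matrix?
rank(I_4) = 4, rank(0) = 0

The identity I_4 has 4 columns that are the standard basis vectors e_1, …, e_4. These are linearly independent, so all 4 columns are pivots and rank(I_4) = 4.
The 9×4 zero matrix has every entry zero, so every row is the zero row and there are no pivots; rank(0) = 0.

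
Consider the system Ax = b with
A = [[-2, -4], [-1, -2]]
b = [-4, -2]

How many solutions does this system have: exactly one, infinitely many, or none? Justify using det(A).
Infinitely many solutions

det(A) = (-2)*(-2) - (-4)*(-1) = 0, so A is singular (column 2 is 2 times column 1).
b = [-4, -2] = 2 * column 1 of A, so b lies in the column space of A.
A singular matrix whose right-hand side is in its column space gives a 1-parameter family of solutions — infinitely many.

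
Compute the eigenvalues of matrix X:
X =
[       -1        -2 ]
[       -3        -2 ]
λ = -4, 1

Solve det(X - λI) = 0. For a 2×2 matrix the characteristic equation is λ² - (trace)λ + det = 0.
trace(X) = a + d = -1 - 2 = -3.
det(X) = a*d - b*c = (-1)*(-2) - (-2)*(-3) = 2 - 6 = -4.
Characteristic equation: λ² - (-3)λ + (-4) = 0.
Discriminant = (-3)² - 4*(-4) = 9 + 16 = 25.
λ = (-3 ± √25) / 2 = (-3 ± 5) / 2 = -4, 1.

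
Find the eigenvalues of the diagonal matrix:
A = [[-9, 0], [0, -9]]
λ₁ = -9, λ₂ = -9

The characteristic polynomial of A is det(A - λI) = (-9 - λ)(-9 - λ) = 0.
The roots are λ = -9 and λ = -9, so the eigenvalues are the diagonal entries.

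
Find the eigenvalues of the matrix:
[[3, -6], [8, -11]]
λ = -5 and λ = -3

Characteristic equation: det(A - λI) = 0
λ² - (trace)λ + (det) = 0
λ² - (-8)λ + (15) = 0
λ² + 8λ + 15 = 0
Solving: λ = -5, -3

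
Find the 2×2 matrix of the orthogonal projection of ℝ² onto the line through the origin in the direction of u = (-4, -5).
[[16/41, 20/41], [20/41, 25/41]]

The orthogonal projection onto the line spanned by a nonzero vector u = (a, b) has matrix P = (u uᵀ) / (uᵀ u) = (1/(a² + b²)) · [[a², ab], [ab, b²]].
Here u = (-4, -5), so a² + b² = 16 + 25 = 41.
P = (1/41) · [[16, 20], [20, 25]] = [[16/41, 20/41], [20/41, 25/41]].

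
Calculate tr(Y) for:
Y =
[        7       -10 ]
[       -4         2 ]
tr(Y) = 7 + 2 = 9

The trace of a square matrix is the sum of its diagonal entries.
Diagonal entries of Y: Y[0][0] = 7, Y[1][1] = 2.
tr(Y) = 7 + 2 = 9.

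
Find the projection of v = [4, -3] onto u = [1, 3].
[-1/2, -3/2]

The projection of v onto u is proj_u(v) = ((v·u) / (u·u)) · u.
v·u = (4)*(1) + (-3)*(3) = -5.
u·u = (1)*(1) + (3)*(3) = 10.
coefficient = -5 / 10 = -1/2.
proj_u(v) = -1/2 · [1, 3] = [-1/2, -3/2].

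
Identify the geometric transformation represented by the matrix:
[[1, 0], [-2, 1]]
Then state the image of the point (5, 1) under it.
vertical shear with factor -2; image of (5, 1) is (5, -9)

The matrix [[1, 0], [k, 1]] sends (x, y) to (x, -2x + y), leaving the x-coordinate fixed: a vertical shear.
The matrix [[1, 0], [-2, 1]] represents: vertical shear with factor -2.
Applying it to (5, 1): [1·5 + 0·1, -2·5 + 1·1] = (5, -9).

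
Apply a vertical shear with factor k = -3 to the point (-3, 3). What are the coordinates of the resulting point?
(-3, 12)

Shear matrix for vertical shear with factor k = -3:
[[1, 0], [-3, 1]]
Result: (-3, 3) → (-3, 12)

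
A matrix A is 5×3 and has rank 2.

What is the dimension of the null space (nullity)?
1

The rank-nullity theorem for an m×n matrix states:
rank(A) + nullity(A) = n (the number of columns).
Here n = 3 and rank(A) = 2, so nullity(A) = 3 - 2 = 1.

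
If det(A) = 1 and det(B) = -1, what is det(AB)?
-1

Use the multiplicative property of determinants: det(AB) = det(A)*det(B).
det(AB) = (1)*(-1) = -1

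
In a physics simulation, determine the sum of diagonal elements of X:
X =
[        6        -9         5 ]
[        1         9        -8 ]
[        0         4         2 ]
tr(X) = 6 + 9 + 2 = 17

The trace of a square matrix is the sum of its diagonal entries.
Diagonal entries of X: X[0][0] = 6, X[1][1] = 9, X[2][2] = 2.
tr(X) = 6 + 9 + 2 = 17.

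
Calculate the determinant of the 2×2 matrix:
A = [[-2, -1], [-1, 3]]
-7

For A = [[a, b], [c, d]], det(A) = a*d - b*c.
det(A) = (-2)*(3) - (-1)*(-1) = -6 - 1 = -7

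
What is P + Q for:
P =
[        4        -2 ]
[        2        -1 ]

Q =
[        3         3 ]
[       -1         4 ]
P + Q =
[        7         1 ]
[        1         3 ]

Matrix addition is elementwise: (P+Q)[i][j] = P[i][j] + Q[i][j].
  (P+Q)[0][0] = (4) + (3) = 7
  (P+Q)[0][1] = (-2) + (3) = 1
  (P+Q)[1][0] = (2) + (-1) = 1
  (P+Q)[1][1] = (-1) + (4) = 3
P + Q =
[        7         1 ]
[        1         3 ]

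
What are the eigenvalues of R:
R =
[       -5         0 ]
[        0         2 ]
λ = -5, 2

Solve det(R - λI) = 0. For a 2×2 matrix the characteristic equation is λ² - (trace)λ + det = 0.
trace(R) = a + d = -5 + 2 = -3.
det(R) = a*d - b*c = (-5)*(2) - (0)*(0) = -10 - 0 = -10.
Characteristic equation: λ² - (-3)λ + (-10) = 0.
Discriminant = (-3)² - 4*(-10) = 9 + 40 = 49.
λ = (-3 ± √49) / 2 = (-3 ± 7) / 2 = -5, 2.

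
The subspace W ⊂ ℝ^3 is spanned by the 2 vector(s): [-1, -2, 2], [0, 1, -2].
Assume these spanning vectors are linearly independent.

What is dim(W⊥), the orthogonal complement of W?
dim(W⊥) = 1

For any subspace W of ℝ^n, dim(W) + dim(W⊥) = n (the whole-space dimension).
Here the given 2 vectors are linearly independent, so dim(W) = 2.
Thus dim(W⊥) = n - dim(W) = 3 - 2 = 1.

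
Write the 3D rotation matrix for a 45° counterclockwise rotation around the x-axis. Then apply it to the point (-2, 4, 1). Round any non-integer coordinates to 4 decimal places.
R = [[1, 0, 0], [0, √2/2, -√2/2], [0, √2/2, √2/2]]; R·(-2, 4, 1) = (-2.0000, 2.1213, 3.5355)

Rotation matrix for 45° around x-axis:
cos(45°) = √2/2, sin(45°) = √2/2
R = [[1, 0, 0], [0, √2/2, -√2/2], [0, √2/2, √2/2]]
Apply to (-2, 4, 1): R·[-2, 4, 1]ᵀ = (-2.0000, 2.1213, 3.5355)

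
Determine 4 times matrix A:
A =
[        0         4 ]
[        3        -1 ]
4A =
[        0        16 ]
[       12        -4 ]

Scalar multiplication is elementwise: (4A)[i][j] = 4 * A[i][j].
  (4A)[0][0] = 4 * (0) = 0
  (4A)[0][1] = 4 * (4) = 16
  (4A)[1][0] = 4 * (3) = 12
  (4A)[1][1] = 4 * (-1) = -4
4A =
[        0        16 ]
[       12        -4 ]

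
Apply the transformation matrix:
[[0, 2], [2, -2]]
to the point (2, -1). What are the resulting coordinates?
(-2, 6)

Matrix multiplication:
[[0, 2], [2, -2]] × [2, -1]ᵀ
= [0×2 + 2×-1, 2×2 + -2×-1]ᵀ
= [-2.0000, 6.0000]ᵀ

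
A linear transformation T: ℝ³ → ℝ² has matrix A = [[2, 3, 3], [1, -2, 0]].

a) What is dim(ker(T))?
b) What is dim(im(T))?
dim(ker) = 1, dim(im) = 2

The two rows are not scalar multiples of one another (no single k satisfies row 2 = k × row 1), so they are linearly independent.
Thus rank(A) = 2.
dim(im(T)) = rank(A) = 2.
By the rank-nullity theorem applied to T: ℝ³ → ℝ², rank(A) + nullity(A) = 3 (the domain dimension), so dim(ker(T)) = 3 - 2 = 1.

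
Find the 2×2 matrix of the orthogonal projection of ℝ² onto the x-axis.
[[1, 0], [0, 0]]

The orthogonal projection onto the line spanned by a nonzero vector u = (a, b) has matrix P = (u uᵀ) / (uᵀ u) = (1/(a² + b²)) · [[a², ab], [ab, b²]].
Here u = (1, 0), so a² + b² = 1 + 0 = 1.
P = (1/1) · [[1, 0], [0, 0]] = [[1, 0], [0, 0]].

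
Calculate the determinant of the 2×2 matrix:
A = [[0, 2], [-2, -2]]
4

For A = [[a, b], [c, d]], det(A) = a*d - b*c.
det(A) = (0)*(-2) - (2)*(-2) = 0 - -4 = 4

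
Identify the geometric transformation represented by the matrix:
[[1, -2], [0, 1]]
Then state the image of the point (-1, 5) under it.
horizontal shear with factor -2; image of (-1, 5) is (-11, 5)

The matrix [[1, k], [0, 1]] sends (x, y) to (x + -2y, y), leaving the y-coordinate fixed: a horizontal shear.
The matrix [[1, -2], [0, 1]] represents: horizontal shear with factor -2.
Applying it to (-1, 5): [1·-1 + -2·5, 0·-1 + 1·5] = (-11, 5).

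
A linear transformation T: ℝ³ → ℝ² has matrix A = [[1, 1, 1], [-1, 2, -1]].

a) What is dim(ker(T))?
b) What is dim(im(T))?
dim(ker) = 1, dim(im) = 2

The two rows are not scalar multiples of one another (no single k satisfies row 2 = k × row 1), so they are linearly independent.
Thus rank(A) = 2.
dim(im(T)) = rank(A) = 2.
By the rank-nullity theorem applied to T: ℝ³ → ℝ², rank(A) + nullity(A) = 3 (the domain dimension), so dim(ker(T)) = 3 - 2 = 1.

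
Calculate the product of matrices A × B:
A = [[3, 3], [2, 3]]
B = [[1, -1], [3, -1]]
[[12, -6], [11, -5]]

Matrix multiplication:
C[0][0] = 3×1 + 3×3 = 12
C[0][1] = 3×-1 + 3×-1 = -6
C[1][0] = 2×1 + 3×3 = 11
C[1][1] = 2×-1 + 3×-1 = -5
Result: [[12, -6], [11, -5]]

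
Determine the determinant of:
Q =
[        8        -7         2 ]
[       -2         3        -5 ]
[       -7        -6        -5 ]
det(Q) = -469

Expand along row 0 (cofactor expansion): det(Q) = a*(e*i - f*h) - b*(d*i - f*g) + c*(d*h - e*g), where the 3×3 is [[a, b, c], [d, e, f], [g, h, i]].
Minor M_00 = (3)*(-5) - (-5)*(-6) = -15 - 30 = -45.
Minor M_01 = (-2)*(-5) - (-5)*(-7) = 10 - 35 = -25.
Minor M_02 = (-2)*(-6) - (3)*(-7) = 12 + 21 = 33.
det(Q) = (8)*(-45) - (-7)*(-25) + (2)*(33) = -360 - 175 + 66 = -469.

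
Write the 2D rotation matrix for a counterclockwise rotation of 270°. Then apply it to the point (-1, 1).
R = [[0, 1], [-1, 0]]; R·(-1, 1) = (1, 1)

Rotation matrix formula: R(θ) = [[cos θ, -sin θ], [sin θ, cos θ]]
For θ = 270°:
cos(270°) = 0
sin(270°) = -1
R = [[0, 1], [-1, 0]]
Apply to (-1, 1): [0·-1 + (1)·1, -1·-1 + 0·1] = (1, 1)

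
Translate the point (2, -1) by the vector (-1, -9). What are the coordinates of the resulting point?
(1, -10)

Translation by (-1, -9):
x' = 2 + -1 = 1
y' = -1 + -9 = -10
Homogeneous matrix: [[1, 0, -1], [0, 1, -9], [0, 0, 1]]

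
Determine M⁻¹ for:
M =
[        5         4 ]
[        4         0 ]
det(M) = -16
M⁻¹ =
[        0       1/4 ]
[      1/4     -5/16 ]

For a 2×2 matrix M = [[a, b], [c, d]] with det(M) ≠ 0, M⁻¹ = (1/det(M)) * [[d, -b], [-c, a]].
det(M) = (5)*(0) - (4)*(4) = 0 - 16 = -16.
M⁻¹ = (1/-16) * [[0, -4], [-4, 5]].
Dividing each entry by -16 and reducing:
M⁻¹ =
[        0       1/4 ]
[      1/4     -5/16 ]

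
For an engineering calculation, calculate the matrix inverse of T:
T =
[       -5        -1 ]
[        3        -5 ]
det(T) = 28
T⁻¹ =
[    -5/28      1/28 ]
[    -3/28     -5/28 ]

For a 2×2 matrix T = [[a, b], [c, d]] with det(T) ≠ 0, T⁻¹ = (1/det(T)) * [[d, -b], [-c, a]].
det(T) = (-5)*(-5) - (-1)*(3) = 25 + 3 = 28.
T⁻¹ = (1/28) * [[-5, 1], [-3, -5]].
Dividing each entry by 28 and reducing:
T⁻¹ =
[    -5/28      1/28 ]
[    -3/28     -5/28 ]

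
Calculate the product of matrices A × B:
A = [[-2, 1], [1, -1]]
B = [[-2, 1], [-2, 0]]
[[2, -2], [0, 1]]

Matrix multiplication:
C[0][0] = -2×-2 + 1×-2 = 2
C[0][1] = -2×1 + 1×0 = -2
C[1][0] = 1×-2 + -1×-2 = 0
C[1][1] = 1×1 + -1×0 = 1
Result: [[2, -2], [0, 1]]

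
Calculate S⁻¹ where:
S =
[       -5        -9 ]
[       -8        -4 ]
det(S) = -52
S⁻¹ =
[     1/13     -9/52 ]
[    -2/13      5/52 ]

For a 2×2 matrix S = [[a, b], [c, d]] with det(S) ≠ 0, S⁻¹ = (1/det(S)) * [[d, -b], [-c, a]].
det(S) = (-5)*(-4) - (-9)*(-8) = 20 - 72 = -52.
S⁻¹ = (1/-52) * [[-4, 9], [8, -5]].
Dividing each entry by -52 and reducing:
S⁻¹ =
[     1/13     -9/52 ]
[    -2/13      5/52 ]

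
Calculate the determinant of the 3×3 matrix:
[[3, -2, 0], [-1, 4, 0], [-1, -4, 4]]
40

Expansion along first row:
det = 3·det([[4,0],[-4,4]]) - -2·det([[-1,0],[-1,4]]) + 0·det([[-1,4],[-1,-4]])
    = 3·(4·4 - 0·-4) - -2·(-1·4 - 0·-1) + 0·(-1·-4 - 4·-1)
    = 3·16 - -2·-4 + 0·8
    = 48 + -8 + 0 = 40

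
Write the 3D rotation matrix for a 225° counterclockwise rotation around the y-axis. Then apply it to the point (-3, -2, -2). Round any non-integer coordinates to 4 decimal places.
R = [[-√2/2, 0, -√2/2], [0, 1, 0], [√2/2, 0, -√2/2]]; R·(-3, -2, -2) = (3.5355, -2.0000, -0.7071)

Rotation matrix for 225° around y-axis:
cos(225°) = -√2/2, sin(225°) = -√2/2
R = [[-√2/2, 0, -√2/2], [0, 1, 0], [√2/2, 0, -√2/2]]
Apply to (-3, -2, -2): R·[-3, -2, -2]ᵀ = (3.5355, -2.0000, -0.7071)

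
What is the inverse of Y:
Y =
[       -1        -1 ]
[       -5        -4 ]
det(Y) = -1
Y⁻¹ =
[        4        -1 ]
[       -5         1 ]

For a 2×2 matrix Y = [[a, b], [c, d]] with det(Y) ≠ 0, Y⁻¹ = (1/det(Y)) * [[d, -b], [-c, a]].
det(Y) = (-1)*(-4) - (-1)*(-5) = 4 - 5 = -1.
Y⁻¹ = (1/-1) * [[-4, 1], [5, -1]].
Dividing each entry by -1 and reducing:
Y⁻¹ =
[        4        -1 ]
[       -5         1 ]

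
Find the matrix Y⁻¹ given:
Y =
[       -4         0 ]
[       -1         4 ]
det(Y) = -16
Y⁻¹ =
[     -1/4         0 ]
[    -1/16       1/4 ]

For a 2×2 matrix Y = [[a, b], [c, d]] with det(Y) ≠ 0, Y⁻¹ = (1/det(Y)) * [[d, -b], [-c, a]].
det(Y) = (-4)*(4) - (0)*(-1) = -16 - 0 = -16.
Y⁻¹ = (1/-16) * [[4, 0], [1, -4]].
Dividing each entry by -16 and reducing:
Y⁻¹ =
[     -1/4         0 ]
[    -1/16       1/4 ]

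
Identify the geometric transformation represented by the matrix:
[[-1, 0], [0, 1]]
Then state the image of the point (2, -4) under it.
reflection across the y-axis; image of (2, -4) is (-2, -4)

This is a symmetric orthogonal matrix with determinant -1, which characterizes a reflection in ℝ².
The matrix [[-1, 0], [0, 1]] represents: reflection across the y-axis.
Applying it to (2, -4): [-1·2 + 0·-4, 0·2 + 1·-4] = (-2, -4).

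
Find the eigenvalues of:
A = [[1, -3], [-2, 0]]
λ = -2, 3

Solve det(A - λI) = 0. For a 2×2 matrix this is λ² - (trace)λ + det = 0.
trace(A) = 1 + 0 = 1.
det(A) = (1)*(0) - (-3)*(-2) = 0 - 6 = -6.
Characteristic equation: λ² - (1)λ + (-6) = 0.
Discriminant: (1)² - 4*(-6) = 1 + 24 = 25.
Roots: λ = (1 ± √25) / 2 = -2, 3.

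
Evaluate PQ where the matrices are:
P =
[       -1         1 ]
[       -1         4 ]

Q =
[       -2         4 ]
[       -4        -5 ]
PQ =
[       -2        -9 ]
[      -14       -24 ]

Matrix multiplication: (PQ)[i][j] = sum over k of P[i][k] * Q[k][j].
  (PQ)[0][0] = (-1)*(-2) + (1)*(-4) = -2
  (PQ)[0][1] = (-1)*(4) + (1)*(-5) = -9
  (PQ)[1][0] = (-1)*(-2) + (4)*(-4) = -14
  (PQ)[1][1] = (-1)*(4) + (4)*(-5) = -24
PQ =
[       -2        -9 ]
[      -14       -24 ]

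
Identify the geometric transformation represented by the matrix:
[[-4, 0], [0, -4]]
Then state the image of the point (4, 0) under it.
uniform scaling by factor -4; image of (4, 0) is (-16, 0)

This is a diagonal matrix with equal entries -4, so it scales both axes by the same factor -4.
The matrix [[-4, 0], [0, -4]] represents: uniform scaling by factor -4.
Applying it to (4, 0): [-4·4 + 0·0, 0·4 + -4·0] = (-16, 0).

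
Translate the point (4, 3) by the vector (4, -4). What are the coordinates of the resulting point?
(8, -1)

Translation by (4, -4):
x' = 4 + 4 = 8
y' = 3 + -4 = -1
Homogeneous matrix: [[1, 0, 4], [0, 1, -4], [0, 0, 1]]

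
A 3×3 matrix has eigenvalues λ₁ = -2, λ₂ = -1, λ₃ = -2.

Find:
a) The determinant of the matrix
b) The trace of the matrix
det = -4, trace = -5

Two standard eigenvalue identities:
- det(A) equals the product of the eigenvalues (counted with multiplicity).
- trace(A) equals the sum of the eigenvalues.
det(A) = (-2)*(-1)*(-2) = -4.
trace(A) = -2 - 1 - 2 = -5.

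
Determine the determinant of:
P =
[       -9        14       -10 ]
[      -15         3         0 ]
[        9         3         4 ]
det(P) = 1452

Expand along row 0 (cofactor expansion): det(P) = a*(e*i - f*h) - b*(d*i - f*g) + c*(d*h - e*g), where the 3×3 is [[a, b, c], [d, e, f], [g, h, i]].
Minor M_00 = (3)*(4) - (0)*(3) = 12 - 0 = 12.
Minor M_01 = (-15)*(4) - (0)*(9) = -60 - 0 = -60.
Minor M_02 = (-15)*(3) - (3)*(9) = -45 - 27 = -72.
det(P) = (-9)*(12) - (14)*(-60) + (-10)*(-72) = -108 + 840 + 720 = 1452.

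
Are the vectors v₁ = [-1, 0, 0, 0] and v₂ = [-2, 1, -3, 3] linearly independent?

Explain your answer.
Yes, linearly independent

Two vectors are linearly dependent iff one is a scalar multiple of the other.
No single scalar k satisfies v₂ = k·v₁ (the ratios of corresponding entries disagree), so v₁ and v₂ are linearly independent.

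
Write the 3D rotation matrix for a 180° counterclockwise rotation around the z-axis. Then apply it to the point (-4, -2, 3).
R = [[-1, 0, 0], [0, -1, 0], [0, 0, 1]]; R·(-4, -2, 3) = (4, 2, 3)

Rotation matrix for 180° around z-axis:
cos(180°) = -1, sin(180°) = 0
R = [[-1, 0, 0], [0, -1, 0], [0, 0, 1]]
Apply to (-4, -2, 3): R·[-4, -2, 3]ᵀ = (4, 2, 3)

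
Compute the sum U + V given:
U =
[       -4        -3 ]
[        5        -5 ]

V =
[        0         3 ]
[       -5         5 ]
U + V =
[       -4         0 ]
[        0         0 ]

Matrix addition is elementwise: (U+V)[i][j] = U[i][j] + V[i][j].
  (U+V)[0][0] = (-4) + (0) = -4
  (U+V)[0][1] = (-3) + (3) = 0
  (U+V)[1][0] = (5) + (-5) = 0
  (U+V)[1][1] = (-5) + (5) = 0
U + V =
[       -4         0 ]
[        0         0 ]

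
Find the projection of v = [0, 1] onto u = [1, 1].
[1/2, 1/2]

The projection of v onto u is proj_u(v) = ((v·u) / (u·u)) · u.
v·u = (0)*(1) + (1)*(1) = 1.
u·u = (1)*(1) + (1)*(1) = 2.
coefficient = 1 / 2 = 1/2.
proj_u(v) = 1/2 · [1, 1] = [1/2, 1/2].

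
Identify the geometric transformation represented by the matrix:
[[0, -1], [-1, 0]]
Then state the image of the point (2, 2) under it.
reflection across the line y = -x; image of (2, 2) is (-2, -2)

This is a symmetric orthogonal matrix with determinant -1, which characterizes a reflection in ℝ².
The matrix [[0, -1], [-1, 0]] represents: reflection across the line y = -x.
Applying it to (2, 2): [0·2 + -1·2, -1·2 + 0·2] = (-2, -2).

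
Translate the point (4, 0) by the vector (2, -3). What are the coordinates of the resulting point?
(6, -3)

Translation by (2, -3):
x' = 4 + 2 = 6
y' = 0 + -3 = -3
Homogeneous matrix: [[1, 0, 2], [0, 1, -3], [0, 0, 1]]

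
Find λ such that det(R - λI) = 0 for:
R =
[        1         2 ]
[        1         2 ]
λ = 0, 3

Solve det(R - λI) = 0. For a 2×2 matrix the characteristic equation is λ² - (trace)λ + det = 0.
trace(R) = a + d = 1 + 2 = 3.
det(R) = a*d - b*c = (1)*(2) - (2)*(1) = 2 - 2 = 0.
Characteristic equation: λ² - (3)λ + (0) = 0.
Discriminant = (3)² - 4*(0) = 9 - 0 = 9.
λ = (3 ± √9) / 2 = (3 ± 3) / 2 = 0, 3.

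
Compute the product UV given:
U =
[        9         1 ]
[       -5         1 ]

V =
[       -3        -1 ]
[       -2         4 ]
UV =
[      -29        -5 ]
[       13         9 ]

Matrix multiplication: (UV)[i][j] = sum over k of U[i][k] * V[k][j].
  (UV)[0][0] = (9)*(-3) + (1)*(-2) = -29
  (UV)[0][1] = (9)*(-1) + (1)*(4) = -5
  (UV)[1][0] = (-5)*(-3) + (1)*(-2) = 13
  (UV)[1][1] = (-5)*(-1) + (1)*(4) = 9
UV =
[      -29        -5 ]
[       13         9 ]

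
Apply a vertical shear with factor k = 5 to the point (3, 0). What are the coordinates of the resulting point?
(3, 15)

Shear matrix for vertical shear with factor k = 5:
[[1, 0], [5, 1]]
Result: (3, 0) → (3, 15)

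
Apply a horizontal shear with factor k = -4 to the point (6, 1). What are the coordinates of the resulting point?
(2, 1)

Shear matrix for horizontal shear with factor k = -4:
[[1, -4], [0, 1]]
Result: (6, 1) → (2, 1)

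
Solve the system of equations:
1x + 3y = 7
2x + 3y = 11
x = 4, y = 1

Use elimination (row reduction):
Equation 1: 1x + 3y = 7.
Equation 2: 2x + 3y = 11.
Multiply Eq1 by 2 and Eq2 by 1: 2x + 6y = 14;  2x + 3y = 11.
Subtract: (-3)y = -3, so y = 1.
Back-substitute into Eq1: 1x + 3*(1) = 7, so x = 4.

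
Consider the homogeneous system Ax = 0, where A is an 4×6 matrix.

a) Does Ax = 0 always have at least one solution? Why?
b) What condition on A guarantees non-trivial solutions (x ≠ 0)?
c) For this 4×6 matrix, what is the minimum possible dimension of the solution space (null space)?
a) Yes, x = 0 is always a solution. b) When A has linearly dependent columns (rank < n). c) Minimum nullity = 2.

a) x = 0 satisfies A·0 = 0, so the zero vector is always a solution.
b) Non-trivial solutions exist iff the columns of A are linearly dependent, equivalently rank(A) < n (the number of columns).
c) By rank-nullity, rank(A) + nullity(A) = n = 6. Since A has only 4 rows, rank(A) ≤ 4, so nullity(A) ≥ 6 - 4 = 2.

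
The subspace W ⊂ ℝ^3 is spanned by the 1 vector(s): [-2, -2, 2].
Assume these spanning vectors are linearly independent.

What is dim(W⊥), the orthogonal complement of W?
dim(W⊥) = 2

For any subspace W of ℝ^n, dim(W) + dim(W⊥) = n (the whole-space dimension).
Here the given 1 vectors are linearly independent, so dim(W) = 1.
Thus dim(W⊥) = n - dim(W) = 3 - 1 = 2.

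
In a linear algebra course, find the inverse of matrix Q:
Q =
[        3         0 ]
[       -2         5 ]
det(Q) = 15
Q⁻¹ =
[      1/3         0 ]
[     2/15       1/5 ]

For a 2×2 matrix Q = [[a, b], [c, d]] with det(Q) ≠ 0, Q⁻¹ = (1/det(Q)) * [[d, -b], [-c, a]].
det(Q) = (3)*(5) - (0)*(-2) = 15 - 0 = 15.
Q⁻¹ = (1/15) * [[5, 0], [2, 3]].
Dividing each entry by 15 and reducing:
Q⁻¹ =
[      1/3         0 ]
[     2/15       1/5 ]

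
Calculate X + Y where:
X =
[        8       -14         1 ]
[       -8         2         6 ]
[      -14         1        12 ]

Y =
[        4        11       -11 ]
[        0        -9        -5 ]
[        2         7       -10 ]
X + Y =
[       12        -3       -10 ]
[       -8        -7         1 ]
[      -12         8         2 ]

Matrix addition is elementwise: (X+Y)[i][j] = X[i][j] + Y[i][j].
  (X+Y)[0][0] = (8) + (4) = 12
  (X+Y)[0][1] = (-14) + (11) = -3
  (X+Y)[0][2] = (1) + (-11) = -10
  (X+Y)[1][0] = (-8) + (0) = -8
  (X+Y)[1][1] = (2) + (-9) = -7
  (X+Y)[1][2] = (6) + (-5) = 1
  (X+Y)[2][0] = (-14) + (2) = -12
  (X+Y)[2][1] = (1) + (7) = 8
  (X+Y)[2][2] = (12) + (-10) = 2
X + Y =
[       12        -3       -10 ]
[       -8        -7         1 ]
[      -12         8         2 ]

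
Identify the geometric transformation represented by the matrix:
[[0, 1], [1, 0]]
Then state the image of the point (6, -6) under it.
reflection across the line y = x; image of (6, -6) is (-6, 6)

This is a symmetric orthogonal matrix with determinant -1, which characterizes a reflection in ℝ².
The matrix [[0, 1], [1, 0]] represents: reflection across the line y = x.
Applying it to (6, -6): [0·6 + 1·-6, 1·6 + 0·-6] = (-6, 6).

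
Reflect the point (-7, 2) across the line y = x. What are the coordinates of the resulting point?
(2, -7)

Reflection across line y = x: (-7, 2) → (2, -7)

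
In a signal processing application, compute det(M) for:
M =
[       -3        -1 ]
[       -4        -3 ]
det(M) = 5

For a 2×2 matrix [[a, b], [c, d]], det = a*d - b*c.
det(M) = (-3)*(-3) - (-1)*(-4) = 9 - 4 = 5.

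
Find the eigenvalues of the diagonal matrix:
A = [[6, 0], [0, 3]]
λ₁ = 6, λ₂ = 3

The characteristic polynomial of A is det(A - λI) = (6 - λ)(3 - λ) = 0.
The roots are λ = 6 and λ = 3, so the eigenvalues are the diagonal entries.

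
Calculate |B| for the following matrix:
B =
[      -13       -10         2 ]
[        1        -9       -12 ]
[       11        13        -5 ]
det(B) = -1119

Expand along row 0 (cofactor expansion): det(B) = a*(e*i - f*h) - b*(d*i - f*g) + c*(d*h - e*g), where the 3×3 is [[a, b, c], [d, e, f], [g, h, i]].
Minor M_00 = (-9)*(-5) - (-12)*(13) = 45 + 156 = 201.
Minor M_01 = (1)*(-5) - (-12)*(11) = -5 + 132 = 127.
Minor M_02 = (1)*(13) - (-9)*(11) = 13 + 99 = 112.
det(B) = (-13)*(201) - (-10)*(127) + (2)*(112) = -2613 + 1270 + 224 = -1119.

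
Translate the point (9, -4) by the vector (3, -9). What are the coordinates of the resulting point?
(12, -13)

Translation by (3, -9):
x' = 9 + 3 = 12
y' = -4 + -9 = -13
Homogeneous matrix: [[1, 0, 3], [0, 1, -9], [0, 0, 1]]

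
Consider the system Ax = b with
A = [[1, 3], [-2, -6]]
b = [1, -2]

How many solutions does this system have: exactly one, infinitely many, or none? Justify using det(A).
Infinitely many solutions

det(A) = (1)*(-6) - (3)*(-2) = 0, so A is singular (column 2 is 3 times column 1).
b = [1, -2] = 1 * column 1 of A, so b lies in the column space of A.
A singular matrix whose right-hand side is in its column space gives a 1-parameter family of solutions — infinitely many.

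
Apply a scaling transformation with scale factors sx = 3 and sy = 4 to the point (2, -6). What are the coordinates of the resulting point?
(6, -24)

Scaling matrix:
[[3, 0], [0, 4]]
Result: (2 × 3, -6 × 4) = (6, -24)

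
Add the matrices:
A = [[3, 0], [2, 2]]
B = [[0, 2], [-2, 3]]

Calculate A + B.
[[3, 2], [0, 5]]

Add corresponding elements:
(3)+(0)=3
(0)+(2)=2
(2)+(-2)=0
(2)+(3)=5
A + B = [[3, 2], [0, 5]]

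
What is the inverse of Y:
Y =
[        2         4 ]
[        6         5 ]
det(Y) = -14
Y⁻¹ =
[    -5/14       2/7 ]
[      3/7      -1/7 ]

For a 2×2 matrix Y = [[a, b], [c, d]] with det(Y) ≠ 0, Y⁻¹ = (1/det(Y)) * [[d, -b], [-c, a]].
det(Y) = (2)*(5) - (4)*(6) = 10 - 24 = -14.
Y⁻¹ = (1/-14) * [[5, -4], [-6, 2]].
Dividing each entry by -14 and reducing:
Y⁻¹ =
[    -5/14       2/7 ]
[      3/7      -1/7 ]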